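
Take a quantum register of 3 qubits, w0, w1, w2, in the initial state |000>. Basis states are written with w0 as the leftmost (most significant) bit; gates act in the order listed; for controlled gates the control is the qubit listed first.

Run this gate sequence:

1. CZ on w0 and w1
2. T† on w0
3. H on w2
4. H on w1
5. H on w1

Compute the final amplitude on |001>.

|001> carries amplitude sqrt(2)/2 in the final state. Key observation: the block from step 4 through step 5 cancels to the identity and can be dropped.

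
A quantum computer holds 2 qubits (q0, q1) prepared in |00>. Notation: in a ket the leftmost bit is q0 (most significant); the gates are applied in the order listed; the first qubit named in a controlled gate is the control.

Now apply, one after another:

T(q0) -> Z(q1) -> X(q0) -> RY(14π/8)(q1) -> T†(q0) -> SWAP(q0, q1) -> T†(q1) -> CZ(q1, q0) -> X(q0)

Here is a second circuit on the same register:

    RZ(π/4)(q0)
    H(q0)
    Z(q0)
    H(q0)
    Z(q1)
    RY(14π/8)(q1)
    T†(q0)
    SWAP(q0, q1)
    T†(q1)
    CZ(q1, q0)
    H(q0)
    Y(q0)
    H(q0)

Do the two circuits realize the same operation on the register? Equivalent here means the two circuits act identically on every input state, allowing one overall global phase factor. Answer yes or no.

No: there is an input state on which the two circuits produce genuinely different outputs (not merely differing by a phase).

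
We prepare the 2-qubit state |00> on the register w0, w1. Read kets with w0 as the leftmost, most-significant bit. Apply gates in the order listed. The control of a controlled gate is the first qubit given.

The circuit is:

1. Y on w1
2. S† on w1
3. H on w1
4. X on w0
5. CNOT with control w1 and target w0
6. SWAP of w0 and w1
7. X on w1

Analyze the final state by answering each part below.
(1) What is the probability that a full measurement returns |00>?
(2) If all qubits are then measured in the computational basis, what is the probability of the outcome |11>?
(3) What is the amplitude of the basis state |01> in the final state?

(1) A full measurement returns |00> with probability 1/2.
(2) A full measurement returns |11> with probability 1/2.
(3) The amplitude on |01> is 0.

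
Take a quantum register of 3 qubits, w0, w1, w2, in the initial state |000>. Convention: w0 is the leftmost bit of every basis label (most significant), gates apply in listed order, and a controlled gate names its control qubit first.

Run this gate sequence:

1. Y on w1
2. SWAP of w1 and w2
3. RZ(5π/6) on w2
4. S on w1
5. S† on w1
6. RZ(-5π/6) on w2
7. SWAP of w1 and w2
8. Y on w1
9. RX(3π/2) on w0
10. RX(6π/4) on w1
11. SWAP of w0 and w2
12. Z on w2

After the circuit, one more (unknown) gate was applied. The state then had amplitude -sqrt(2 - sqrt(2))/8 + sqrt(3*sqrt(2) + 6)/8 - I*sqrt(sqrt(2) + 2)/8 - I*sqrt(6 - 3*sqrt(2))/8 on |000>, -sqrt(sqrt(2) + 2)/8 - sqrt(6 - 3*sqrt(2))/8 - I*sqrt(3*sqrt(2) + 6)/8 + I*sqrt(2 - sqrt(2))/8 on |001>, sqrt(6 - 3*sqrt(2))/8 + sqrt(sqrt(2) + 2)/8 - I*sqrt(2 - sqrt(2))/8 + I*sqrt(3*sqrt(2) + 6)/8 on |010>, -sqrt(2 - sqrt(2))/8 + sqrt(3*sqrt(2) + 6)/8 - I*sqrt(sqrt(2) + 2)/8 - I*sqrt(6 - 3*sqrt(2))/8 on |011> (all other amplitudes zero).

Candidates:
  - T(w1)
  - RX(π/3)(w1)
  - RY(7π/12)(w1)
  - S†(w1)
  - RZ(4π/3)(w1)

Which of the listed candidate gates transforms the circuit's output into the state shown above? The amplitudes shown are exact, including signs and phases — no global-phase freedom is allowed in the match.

The applied gate was RY(7π/12)(w1). Key observation: gates 1-8 undo each other exactly, leaving only the rest of the circuit to track.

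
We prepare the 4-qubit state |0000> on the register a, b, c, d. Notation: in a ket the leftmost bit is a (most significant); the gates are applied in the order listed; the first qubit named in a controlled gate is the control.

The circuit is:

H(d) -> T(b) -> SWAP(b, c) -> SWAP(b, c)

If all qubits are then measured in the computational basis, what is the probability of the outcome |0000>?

The probability of measuring |0000> is 1/2. Key observation: steps 3-4 multiply out to the identity, so the circuit reduces to the remaining gates.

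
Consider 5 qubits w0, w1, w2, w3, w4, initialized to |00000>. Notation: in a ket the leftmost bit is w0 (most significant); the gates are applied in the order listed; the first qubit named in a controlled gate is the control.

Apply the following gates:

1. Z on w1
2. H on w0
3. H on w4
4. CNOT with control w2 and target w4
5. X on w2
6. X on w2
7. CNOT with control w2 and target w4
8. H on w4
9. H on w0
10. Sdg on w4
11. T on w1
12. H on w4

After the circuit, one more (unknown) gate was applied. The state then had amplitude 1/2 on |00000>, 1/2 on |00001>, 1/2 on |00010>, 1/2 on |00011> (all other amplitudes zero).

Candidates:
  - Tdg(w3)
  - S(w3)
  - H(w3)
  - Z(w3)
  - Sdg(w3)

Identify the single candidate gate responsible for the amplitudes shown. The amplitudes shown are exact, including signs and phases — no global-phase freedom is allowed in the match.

The unique candidate consistent with the amplitudes is H(w3). Key observation: the block from step 2 through step 9 cancels to the identity and can be dropped.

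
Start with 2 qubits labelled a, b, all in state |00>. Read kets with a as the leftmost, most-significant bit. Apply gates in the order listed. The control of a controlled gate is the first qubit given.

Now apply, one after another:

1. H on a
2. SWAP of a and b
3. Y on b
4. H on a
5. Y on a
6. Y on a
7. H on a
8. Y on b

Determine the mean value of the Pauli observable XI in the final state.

In the final state, XI has expectation 0. Key observation: the block from step 4 through step 7 cancels to the identity and can be dropped.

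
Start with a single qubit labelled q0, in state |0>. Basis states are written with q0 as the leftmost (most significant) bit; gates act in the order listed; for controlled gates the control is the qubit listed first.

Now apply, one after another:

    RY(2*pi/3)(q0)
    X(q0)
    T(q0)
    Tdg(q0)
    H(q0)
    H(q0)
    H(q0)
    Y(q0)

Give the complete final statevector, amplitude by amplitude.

The final amplitudes are I*(-sqrt(6) + sqrt(2))/4 on |0>, I*(sqrt(2) + sqrt(6))/4 on |1>. Key observation: gates 5-6 undo each other exactly, leaving only the rest of the circuit to track.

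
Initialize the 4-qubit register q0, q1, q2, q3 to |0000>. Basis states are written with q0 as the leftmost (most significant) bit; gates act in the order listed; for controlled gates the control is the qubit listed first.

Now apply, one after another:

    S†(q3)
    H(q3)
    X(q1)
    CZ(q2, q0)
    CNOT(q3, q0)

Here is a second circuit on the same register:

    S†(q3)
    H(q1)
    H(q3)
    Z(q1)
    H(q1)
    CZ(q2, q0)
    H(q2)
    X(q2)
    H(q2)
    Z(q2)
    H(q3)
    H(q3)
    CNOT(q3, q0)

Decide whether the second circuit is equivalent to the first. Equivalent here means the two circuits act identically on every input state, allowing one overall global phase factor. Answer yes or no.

Yes, they are equivalent — the unitaries differ by at most a global phase.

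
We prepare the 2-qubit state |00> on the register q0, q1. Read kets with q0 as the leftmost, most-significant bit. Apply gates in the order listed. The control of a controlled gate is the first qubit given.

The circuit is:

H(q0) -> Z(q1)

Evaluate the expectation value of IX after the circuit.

In the final state, IX has expectation 0.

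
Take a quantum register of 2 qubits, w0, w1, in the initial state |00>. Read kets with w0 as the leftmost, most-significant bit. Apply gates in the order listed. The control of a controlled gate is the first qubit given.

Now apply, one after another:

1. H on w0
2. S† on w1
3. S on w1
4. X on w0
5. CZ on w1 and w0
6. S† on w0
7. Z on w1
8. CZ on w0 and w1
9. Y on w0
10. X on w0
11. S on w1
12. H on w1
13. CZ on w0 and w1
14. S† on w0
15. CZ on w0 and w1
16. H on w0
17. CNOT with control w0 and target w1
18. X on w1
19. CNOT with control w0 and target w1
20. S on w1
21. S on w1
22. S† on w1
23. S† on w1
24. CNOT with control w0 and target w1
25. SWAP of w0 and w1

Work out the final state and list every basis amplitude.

After the circuit, the state carries amplitude sqrt(2)*I/2 on |00>, 0 on |01>, sqrt(2)*I/2 on |10>, 0 on |11>. Key observation: steps 19-24 multiply out to the identity, so the circuit reduces to the remaining gates.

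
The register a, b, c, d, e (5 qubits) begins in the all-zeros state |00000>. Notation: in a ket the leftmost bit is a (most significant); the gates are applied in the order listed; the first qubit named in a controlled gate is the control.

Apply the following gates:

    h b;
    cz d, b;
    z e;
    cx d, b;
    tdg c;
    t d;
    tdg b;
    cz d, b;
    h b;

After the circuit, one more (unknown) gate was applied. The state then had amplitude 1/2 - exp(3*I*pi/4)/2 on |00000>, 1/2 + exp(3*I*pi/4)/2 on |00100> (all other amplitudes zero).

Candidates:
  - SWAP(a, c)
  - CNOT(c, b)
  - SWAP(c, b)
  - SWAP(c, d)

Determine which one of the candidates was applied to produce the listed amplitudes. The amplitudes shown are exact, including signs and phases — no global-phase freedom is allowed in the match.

The unique candidate consistent with the amplitudes is SWAP(c, b).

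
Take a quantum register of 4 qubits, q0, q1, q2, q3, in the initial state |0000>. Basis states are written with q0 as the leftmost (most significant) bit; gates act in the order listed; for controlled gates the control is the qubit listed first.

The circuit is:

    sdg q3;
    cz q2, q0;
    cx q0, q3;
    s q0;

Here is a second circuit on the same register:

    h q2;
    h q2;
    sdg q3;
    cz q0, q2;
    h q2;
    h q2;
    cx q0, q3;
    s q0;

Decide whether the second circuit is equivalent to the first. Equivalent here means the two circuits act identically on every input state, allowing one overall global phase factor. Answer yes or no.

Yes — the two circuits implement the same unitary up to a global phase.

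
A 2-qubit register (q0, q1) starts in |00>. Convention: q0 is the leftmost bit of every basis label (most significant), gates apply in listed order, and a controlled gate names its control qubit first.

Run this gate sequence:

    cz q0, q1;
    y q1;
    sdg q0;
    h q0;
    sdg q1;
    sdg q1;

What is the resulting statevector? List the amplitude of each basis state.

The final amplitudes are 0 on |00>, -sqrt(2)*I/2 on |01>, 0 on |10>, -sqrt(2)*I/2 on |11>.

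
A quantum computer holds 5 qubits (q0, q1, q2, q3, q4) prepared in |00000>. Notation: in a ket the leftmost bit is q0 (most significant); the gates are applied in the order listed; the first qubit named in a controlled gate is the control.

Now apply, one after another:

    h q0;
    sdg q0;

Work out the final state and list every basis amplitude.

The resulting statevector has amplitude sqrt(2)/2 on |00000>, -sqrt(2)*I/2 on |10000>, and 0 on every other basis state.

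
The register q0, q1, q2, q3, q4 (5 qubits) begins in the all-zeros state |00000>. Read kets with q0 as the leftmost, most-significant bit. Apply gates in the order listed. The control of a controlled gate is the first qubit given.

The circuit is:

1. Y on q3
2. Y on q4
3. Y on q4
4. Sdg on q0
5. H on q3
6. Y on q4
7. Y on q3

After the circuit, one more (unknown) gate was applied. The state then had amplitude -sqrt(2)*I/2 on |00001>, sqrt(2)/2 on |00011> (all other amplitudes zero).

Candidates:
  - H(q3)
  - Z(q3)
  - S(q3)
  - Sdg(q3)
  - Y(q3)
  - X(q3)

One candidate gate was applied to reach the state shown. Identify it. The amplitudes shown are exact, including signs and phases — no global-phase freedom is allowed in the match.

The unique candidate consistent with the amplitudes is S(q3).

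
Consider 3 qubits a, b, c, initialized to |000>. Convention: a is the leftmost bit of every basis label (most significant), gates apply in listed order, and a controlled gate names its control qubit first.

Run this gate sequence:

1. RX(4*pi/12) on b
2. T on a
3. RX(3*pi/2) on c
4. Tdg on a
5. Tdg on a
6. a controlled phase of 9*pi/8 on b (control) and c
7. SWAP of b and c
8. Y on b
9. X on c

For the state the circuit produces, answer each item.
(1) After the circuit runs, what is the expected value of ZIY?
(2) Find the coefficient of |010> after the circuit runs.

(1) The expectation value of ZIY is sqrt(3)*(2 - sqrt(sqrt(2) + 2))/8.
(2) The final state's coefficient on |010> equals -sqrt(2)/4.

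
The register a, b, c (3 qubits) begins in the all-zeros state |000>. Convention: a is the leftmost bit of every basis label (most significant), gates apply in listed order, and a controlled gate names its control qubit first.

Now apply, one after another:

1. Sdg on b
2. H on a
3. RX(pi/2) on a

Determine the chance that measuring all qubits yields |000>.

The probability of measuring |000> is 1/2.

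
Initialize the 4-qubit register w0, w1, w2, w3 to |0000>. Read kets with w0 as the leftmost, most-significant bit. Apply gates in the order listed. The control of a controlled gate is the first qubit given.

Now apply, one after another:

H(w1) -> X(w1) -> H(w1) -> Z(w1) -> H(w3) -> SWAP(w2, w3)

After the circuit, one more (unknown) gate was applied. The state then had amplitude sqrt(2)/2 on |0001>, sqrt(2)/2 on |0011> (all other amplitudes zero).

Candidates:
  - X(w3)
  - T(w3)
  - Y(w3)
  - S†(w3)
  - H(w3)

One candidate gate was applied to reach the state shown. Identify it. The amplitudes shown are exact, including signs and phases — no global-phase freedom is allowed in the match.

The unique candidate consistent with the amplitudes is X(w3). Key observation: gates 1-4 undo each other exactly, leaving only the rest of the circuit to track.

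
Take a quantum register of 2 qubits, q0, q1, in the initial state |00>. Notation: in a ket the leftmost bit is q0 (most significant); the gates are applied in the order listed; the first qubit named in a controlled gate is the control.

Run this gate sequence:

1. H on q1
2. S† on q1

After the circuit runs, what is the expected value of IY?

The expectation value of IY is -1.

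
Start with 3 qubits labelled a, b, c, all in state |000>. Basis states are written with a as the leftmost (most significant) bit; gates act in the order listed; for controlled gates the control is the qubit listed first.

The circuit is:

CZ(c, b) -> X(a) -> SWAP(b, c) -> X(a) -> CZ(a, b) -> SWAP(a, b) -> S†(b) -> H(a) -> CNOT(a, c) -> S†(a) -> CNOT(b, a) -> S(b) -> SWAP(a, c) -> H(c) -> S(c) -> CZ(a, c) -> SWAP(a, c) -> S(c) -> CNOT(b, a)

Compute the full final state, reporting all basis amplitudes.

The resulting statevector has amplitude 1/2 on |000>, 1/2 on |001>, 0 on |010>, 0 on |011>, I/2 on |100>, I/2 on |101>, 0 on |110>, 0 on |111>.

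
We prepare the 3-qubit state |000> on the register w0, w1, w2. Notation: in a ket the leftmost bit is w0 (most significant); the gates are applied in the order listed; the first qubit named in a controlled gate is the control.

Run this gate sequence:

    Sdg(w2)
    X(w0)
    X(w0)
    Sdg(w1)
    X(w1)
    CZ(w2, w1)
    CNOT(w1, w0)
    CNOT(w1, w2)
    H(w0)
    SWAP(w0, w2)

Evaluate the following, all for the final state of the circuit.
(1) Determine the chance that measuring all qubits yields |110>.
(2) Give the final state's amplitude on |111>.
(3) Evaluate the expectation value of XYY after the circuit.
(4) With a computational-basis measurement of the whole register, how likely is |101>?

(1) The probability of measuring |110> is 1/2.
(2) |111> carries amplitude -sqrt(2)/2 in the final state.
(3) The observable XYY averages to 0.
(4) A full measurement returns |101> with probability 0.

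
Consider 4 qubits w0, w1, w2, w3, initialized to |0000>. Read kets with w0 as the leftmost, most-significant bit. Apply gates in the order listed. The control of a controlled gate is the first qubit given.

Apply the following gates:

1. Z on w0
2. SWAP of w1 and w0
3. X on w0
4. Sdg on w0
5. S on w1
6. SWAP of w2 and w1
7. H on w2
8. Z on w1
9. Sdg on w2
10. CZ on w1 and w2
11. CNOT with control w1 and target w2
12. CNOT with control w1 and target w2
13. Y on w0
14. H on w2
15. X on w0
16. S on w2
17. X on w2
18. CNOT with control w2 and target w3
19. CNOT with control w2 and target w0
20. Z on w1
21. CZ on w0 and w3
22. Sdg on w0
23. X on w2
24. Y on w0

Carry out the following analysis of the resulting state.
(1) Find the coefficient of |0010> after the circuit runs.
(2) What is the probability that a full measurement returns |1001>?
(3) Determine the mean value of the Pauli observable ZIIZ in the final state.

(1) The final state's coefficient on |0010> equals -1/2 + I/2.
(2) The probability of measuring |1001> is 1/2.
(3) In the final state, ZIIZ has expectation 1.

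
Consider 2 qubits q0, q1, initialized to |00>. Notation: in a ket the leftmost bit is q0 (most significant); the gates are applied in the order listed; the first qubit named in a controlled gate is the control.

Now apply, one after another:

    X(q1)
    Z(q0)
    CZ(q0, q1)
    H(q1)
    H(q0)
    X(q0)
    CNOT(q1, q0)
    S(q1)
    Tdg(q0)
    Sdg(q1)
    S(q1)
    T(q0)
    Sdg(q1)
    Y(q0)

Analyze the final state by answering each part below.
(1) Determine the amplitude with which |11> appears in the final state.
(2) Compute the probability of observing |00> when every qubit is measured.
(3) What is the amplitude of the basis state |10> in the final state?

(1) The final state's coefficient on |11> equals -I/2. Key observation: the block from step 8 through step 13 cancels to the identity and can be dropped.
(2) The probability of measuring |00> is 1/4.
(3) |10> carries amplitude I/2 in the final state.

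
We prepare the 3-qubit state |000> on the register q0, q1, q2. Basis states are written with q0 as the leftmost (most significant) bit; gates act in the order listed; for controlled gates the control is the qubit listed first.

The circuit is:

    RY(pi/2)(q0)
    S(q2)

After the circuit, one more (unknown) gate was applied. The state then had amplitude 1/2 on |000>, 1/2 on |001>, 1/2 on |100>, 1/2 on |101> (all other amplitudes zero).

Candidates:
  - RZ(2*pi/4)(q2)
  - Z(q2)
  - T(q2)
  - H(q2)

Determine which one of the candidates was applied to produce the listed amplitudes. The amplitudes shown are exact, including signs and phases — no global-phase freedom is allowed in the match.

The unique candidate consistent with the amplitudes is H(q2).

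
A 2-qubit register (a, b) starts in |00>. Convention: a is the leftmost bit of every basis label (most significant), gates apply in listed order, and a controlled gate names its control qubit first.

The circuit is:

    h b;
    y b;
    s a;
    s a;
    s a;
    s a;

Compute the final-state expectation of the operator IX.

In the final state, IX has expectation -1. Key observation: the block from step 3 through step 6 cancels to the identity and can be dropped.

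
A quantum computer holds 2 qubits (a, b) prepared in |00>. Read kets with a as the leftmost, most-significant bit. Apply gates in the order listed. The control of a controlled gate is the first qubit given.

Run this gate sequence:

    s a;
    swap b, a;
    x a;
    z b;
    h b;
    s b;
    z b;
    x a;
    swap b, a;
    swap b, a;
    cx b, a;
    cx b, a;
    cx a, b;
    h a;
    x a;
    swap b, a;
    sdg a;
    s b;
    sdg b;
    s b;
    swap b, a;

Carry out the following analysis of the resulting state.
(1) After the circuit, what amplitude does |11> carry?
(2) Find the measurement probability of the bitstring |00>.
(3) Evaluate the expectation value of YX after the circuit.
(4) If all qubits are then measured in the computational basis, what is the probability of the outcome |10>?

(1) The amplitude on |11> is -I/2.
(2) Outcome |00> occurs with probability 1/4.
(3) The expectation value of YX is -1.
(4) The probability of measuring |10> is 1/4.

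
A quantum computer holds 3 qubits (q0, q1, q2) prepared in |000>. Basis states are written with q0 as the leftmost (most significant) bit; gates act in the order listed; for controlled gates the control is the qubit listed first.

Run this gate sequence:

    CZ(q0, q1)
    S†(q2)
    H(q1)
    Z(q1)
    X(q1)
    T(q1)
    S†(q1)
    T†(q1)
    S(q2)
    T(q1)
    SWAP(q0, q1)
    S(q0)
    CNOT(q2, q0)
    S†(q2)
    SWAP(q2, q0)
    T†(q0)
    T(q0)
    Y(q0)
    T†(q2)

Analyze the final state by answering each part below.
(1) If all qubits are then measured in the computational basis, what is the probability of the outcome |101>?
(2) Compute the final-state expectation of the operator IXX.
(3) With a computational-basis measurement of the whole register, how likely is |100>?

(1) The probability of measuring |101> is 1/2.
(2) The expectation value of IXX is 0.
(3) A full measurement returns |100> with probability 1/2.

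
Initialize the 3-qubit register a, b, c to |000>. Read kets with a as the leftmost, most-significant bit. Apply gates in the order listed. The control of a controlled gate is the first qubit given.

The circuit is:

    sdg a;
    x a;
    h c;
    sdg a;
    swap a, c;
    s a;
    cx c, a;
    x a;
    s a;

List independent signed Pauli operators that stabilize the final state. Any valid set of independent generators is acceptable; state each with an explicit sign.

The final state is stabilized by the group generated by -XII, +IZI, -IIZ; other independent generating sets are equally valid.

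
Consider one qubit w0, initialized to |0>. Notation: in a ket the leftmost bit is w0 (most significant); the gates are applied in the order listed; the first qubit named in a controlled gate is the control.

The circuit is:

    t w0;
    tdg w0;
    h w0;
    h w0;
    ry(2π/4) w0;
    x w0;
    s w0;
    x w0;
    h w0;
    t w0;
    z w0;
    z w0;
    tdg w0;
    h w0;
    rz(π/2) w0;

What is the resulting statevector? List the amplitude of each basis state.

The resulting statevector has amplitude sqrt(2)*exp(I*pi/4)/2 on |0>, sqrt(2)*exp(I*pi/4)/2 on |1>. Key observation: gates 9-14 undo each other exactly, leaving only the rest of the circuit to track.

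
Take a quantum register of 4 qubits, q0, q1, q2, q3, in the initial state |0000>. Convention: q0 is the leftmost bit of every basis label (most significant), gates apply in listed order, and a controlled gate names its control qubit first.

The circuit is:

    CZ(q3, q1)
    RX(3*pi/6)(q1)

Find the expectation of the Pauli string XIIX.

In the final state, XIIX has expectation 0.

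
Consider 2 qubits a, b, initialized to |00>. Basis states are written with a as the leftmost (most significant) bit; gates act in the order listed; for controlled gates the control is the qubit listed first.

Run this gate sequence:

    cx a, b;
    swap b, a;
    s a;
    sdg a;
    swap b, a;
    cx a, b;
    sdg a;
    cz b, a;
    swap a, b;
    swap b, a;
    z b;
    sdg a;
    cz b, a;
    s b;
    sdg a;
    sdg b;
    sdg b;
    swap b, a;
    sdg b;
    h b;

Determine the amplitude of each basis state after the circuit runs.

The final amplitudes are sqrt(2)/2 on |00>, sqrt(2)/2 on |01>, 0 on |10>, 0 on |11>. Key observation: gates 1-6 undo each other exactly, leaving only the rest of the circuit to track.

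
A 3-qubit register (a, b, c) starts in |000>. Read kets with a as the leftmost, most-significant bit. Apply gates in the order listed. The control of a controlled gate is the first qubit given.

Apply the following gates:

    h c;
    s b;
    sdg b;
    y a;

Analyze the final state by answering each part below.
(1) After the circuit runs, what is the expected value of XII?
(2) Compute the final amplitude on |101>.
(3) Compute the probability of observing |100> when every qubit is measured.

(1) The expectation value of XII is 0.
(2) |101> carries amplitude sqrt(2)*I/2 in the final state.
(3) A full measurement returns |100> with probability 1/2.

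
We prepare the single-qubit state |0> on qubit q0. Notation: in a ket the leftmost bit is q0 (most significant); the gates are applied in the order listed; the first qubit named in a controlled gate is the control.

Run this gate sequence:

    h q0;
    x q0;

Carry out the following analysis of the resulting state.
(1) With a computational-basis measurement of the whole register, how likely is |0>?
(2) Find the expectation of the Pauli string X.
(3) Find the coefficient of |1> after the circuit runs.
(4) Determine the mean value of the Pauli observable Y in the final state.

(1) A full measurement returns |0> with probability 1/2.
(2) The observable X averages to 1.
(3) The amplitude on |1> is sqrt(2)/2.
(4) In the final state, Y has expectation 0.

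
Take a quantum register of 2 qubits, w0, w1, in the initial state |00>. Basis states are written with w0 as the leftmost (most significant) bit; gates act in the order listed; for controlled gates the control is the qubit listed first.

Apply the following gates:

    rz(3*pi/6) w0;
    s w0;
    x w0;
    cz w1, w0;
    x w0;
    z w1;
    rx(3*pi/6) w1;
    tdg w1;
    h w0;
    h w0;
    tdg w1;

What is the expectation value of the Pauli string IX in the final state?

The expectation value of IX is -1. Key observation: steps 9-10 multiply out to the identity, so the circuit reduces to the remaining gates.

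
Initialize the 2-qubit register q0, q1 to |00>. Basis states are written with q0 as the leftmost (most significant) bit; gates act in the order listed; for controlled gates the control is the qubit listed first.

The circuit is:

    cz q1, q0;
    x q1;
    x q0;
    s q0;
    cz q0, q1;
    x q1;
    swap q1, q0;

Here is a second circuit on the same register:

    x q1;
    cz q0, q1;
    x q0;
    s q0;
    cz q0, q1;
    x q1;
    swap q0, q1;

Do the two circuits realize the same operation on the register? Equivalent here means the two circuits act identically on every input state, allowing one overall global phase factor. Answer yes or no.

No — the two circuits implement different unitaries, even allowing a global phase.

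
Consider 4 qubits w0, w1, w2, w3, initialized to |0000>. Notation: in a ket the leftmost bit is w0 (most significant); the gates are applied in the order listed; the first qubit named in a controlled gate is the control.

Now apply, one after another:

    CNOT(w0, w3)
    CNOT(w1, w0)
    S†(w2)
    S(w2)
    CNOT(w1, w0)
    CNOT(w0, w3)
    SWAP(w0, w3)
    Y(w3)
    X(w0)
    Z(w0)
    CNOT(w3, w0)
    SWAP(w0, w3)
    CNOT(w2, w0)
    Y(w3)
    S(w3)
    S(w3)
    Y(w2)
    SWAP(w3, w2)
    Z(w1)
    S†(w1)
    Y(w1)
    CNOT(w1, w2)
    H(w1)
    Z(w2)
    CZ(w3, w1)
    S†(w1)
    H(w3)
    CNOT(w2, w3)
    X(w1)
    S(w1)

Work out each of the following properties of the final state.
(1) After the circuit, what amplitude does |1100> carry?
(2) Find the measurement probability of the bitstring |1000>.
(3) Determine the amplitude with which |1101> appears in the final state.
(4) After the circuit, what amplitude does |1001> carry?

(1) The final state's coefficient on |1100> equals I/2. Key observation: the block from step 1 through step 6 cancels to the identity and can be dropped.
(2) A full measurement returns |1000> with probability 1/4.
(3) The final state's coefficient on |1101> equals -I/2.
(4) |1001> carries amplitude I/2 in the final state.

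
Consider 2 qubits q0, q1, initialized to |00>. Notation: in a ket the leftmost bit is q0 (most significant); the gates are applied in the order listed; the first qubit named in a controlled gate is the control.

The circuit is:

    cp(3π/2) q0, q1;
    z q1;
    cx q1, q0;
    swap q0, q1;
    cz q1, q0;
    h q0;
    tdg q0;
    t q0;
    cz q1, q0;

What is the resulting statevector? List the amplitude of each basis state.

The resulting statevector has amplitude sqrt(2)/2 on |00>, 0 on |01>, sqrt(2)/2 on |10>, 0 on |11>.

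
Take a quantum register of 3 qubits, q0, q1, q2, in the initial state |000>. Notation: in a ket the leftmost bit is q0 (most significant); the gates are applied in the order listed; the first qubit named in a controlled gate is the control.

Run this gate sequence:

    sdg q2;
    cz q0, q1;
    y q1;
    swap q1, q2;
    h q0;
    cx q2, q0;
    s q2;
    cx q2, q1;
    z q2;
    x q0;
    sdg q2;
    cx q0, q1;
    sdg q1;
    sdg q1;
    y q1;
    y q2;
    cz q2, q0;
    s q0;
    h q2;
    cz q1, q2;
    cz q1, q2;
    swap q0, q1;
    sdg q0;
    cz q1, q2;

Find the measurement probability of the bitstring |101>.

Outcome |101> occurs with probability 0.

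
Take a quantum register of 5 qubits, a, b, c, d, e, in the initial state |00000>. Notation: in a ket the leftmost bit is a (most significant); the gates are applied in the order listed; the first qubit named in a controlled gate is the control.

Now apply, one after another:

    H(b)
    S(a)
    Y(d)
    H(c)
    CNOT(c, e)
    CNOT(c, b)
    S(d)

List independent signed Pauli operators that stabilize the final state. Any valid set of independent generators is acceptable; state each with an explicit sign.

One valid set of independent stabilizer generators is +IXIII, +IIXIX, +ZIIII, +IIZIZ, -IIIZI (any independent generating set of the same group is equally correct).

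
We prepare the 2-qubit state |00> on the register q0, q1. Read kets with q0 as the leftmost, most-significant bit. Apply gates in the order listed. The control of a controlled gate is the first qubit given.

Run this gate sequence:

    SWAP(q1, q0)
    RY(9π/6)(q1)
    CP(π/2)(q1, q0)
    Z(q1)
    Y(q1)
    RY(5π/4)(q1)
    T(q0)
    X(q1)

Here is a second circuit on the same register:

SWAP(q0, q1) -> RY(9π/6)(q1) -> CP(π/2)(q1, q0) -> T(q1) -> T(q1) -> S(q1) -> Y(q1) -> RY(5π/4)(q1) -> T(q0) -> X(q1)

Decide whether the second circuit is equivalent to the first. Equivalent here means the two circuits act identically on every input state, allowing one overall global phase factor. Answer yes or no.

Yes — the two circuits implement the same unitary up to a global phase.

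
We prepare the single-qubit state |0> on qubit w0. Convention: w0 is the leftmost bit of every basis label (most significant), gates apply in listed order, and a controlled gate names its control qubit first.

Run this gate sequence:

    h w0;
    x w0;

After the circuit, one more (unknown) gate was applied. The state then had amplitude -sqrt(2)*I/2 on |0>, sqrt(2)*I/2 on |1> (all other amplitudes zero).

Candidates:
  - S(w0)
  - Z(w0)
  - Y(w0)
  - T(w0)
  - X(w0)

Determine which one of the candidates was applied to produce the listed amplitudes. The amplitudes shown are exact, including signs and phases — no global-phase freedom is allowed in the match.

The unique candidate consistent with the amplitudes is Y(w0).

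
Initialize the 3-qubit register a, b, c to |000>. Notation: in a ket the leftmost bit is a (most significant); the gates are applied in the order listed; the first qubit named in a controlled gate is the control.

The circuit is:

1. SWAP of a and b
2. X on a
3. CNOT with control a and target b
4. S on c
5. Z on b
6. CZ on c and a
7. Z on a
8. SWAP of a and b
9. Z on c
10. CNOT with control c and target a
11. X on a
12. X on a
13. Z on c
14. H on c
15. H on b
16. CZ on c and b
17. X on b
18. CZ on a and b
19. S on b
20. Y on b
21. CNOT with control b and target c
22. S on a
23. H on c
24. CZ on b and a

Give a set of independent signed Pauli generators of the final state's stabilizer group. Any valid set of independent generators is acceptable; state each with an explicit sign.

One valid set of independent stabilizer generators is +IXY, -ZII, +IZZ (any independent generating set of the same group is equally correct).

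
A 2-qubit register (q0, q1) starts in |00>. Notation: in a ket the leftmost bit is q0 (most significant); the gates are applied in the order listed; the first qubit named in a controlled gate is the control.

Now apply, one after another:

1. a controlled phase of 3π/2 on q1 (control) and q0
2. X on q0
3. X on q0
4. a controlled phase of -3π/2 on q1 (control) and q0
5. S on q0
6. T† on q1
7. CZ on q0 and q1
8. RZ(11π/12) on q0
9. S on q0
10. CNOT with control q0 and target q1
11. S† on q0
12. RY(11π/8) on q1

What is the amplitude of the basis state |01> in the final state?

The amplitude on |01> is -exp(13*I*pi/24)*sin(5*pi/16). Key observation: the block from step 1 through step 4 cancels to the identity and can be dropped.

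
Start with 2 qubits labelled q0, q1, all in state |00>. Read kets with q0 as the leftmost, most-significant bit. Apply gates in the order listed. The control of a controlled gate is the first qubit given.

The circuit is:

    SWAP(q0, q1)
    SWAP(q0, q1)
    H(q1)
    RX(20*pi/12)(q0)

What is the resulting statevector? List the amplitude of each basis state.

The resulting statevector has amplitude -sqrt(6)/4 on |00>, -sqrt(6)/4 on |01>, -sqrt(2)*I/4 on |10>, -sqrt(2)*I/4 on |11>. Key observation: steps 1-2 multiply out to the identity, so the circuit reduces to the remaining gates.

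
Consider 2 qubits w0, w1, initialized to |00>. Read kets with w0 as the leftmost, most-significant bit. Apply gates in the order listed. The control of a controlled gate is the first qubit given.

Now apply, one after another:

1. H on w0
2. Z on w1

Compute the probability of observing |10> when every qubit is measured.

The probability of measuring |10> is 1/2.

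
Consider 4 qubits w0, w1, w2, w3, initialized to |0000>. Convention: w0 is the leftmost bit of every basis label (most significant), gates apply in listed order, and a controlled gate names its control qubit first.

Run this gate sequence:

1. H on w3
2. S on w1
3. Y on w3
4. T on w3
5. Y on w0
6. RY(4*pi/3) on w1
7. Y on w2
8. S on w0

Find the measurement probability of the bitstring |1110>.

A full measurement returns |1110> with probability 3/8.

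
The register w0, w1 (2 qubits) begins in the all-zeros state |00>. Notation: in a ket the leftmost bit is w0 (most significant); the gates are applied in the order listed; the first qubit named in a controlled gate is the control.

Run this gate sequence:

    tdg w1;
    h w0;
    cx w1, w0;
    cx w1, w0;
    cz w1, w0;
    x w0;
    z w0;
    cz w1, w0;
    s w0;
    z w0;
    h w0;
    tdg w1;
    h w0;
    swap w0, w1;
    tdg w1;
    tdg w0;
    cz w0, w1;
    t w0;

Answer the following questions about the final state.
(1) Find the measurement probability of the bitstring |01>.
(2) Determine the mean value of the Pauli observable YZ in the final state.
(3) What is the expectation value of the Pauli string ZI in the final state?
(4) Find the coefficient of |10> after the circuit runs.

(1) Outcome |01> occurs with probability 1/2.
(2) The expectation value of YZ is 0.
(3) The expectation value of ZI is 1.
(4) The final state's coefficient on |10> equals 0.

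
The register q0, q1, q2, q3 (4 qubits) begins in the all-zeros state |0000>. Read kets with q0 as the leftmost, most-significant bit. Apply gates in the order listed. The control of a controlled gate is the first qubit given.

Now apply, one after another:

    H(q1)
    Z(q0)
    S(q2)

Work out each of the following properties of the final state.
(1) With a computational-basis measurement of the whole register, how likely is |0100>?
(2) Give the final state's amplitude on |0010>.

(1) A full measurement returns |0100> with probability 1/2.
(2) |0010> carries amplitude 0 in the final state.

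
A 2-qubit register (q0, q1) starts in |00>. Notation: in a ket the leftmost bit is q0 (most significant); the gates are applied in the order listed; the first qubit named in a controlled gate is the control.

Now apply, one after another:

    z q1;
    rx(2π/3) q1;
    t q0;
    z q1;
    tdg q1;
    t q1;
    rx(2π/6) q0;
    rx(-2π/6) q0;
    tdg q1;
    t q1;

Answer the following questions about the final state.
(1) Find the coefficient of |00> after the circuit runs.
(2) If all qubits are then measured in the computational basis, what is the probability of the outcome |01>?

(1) The amplitude on |00> is 1/2. Key observation: gates 5-10 undo each other exactly, leaving only the rest of the circuit to track.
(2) The probability of measuring |01> is 3/4.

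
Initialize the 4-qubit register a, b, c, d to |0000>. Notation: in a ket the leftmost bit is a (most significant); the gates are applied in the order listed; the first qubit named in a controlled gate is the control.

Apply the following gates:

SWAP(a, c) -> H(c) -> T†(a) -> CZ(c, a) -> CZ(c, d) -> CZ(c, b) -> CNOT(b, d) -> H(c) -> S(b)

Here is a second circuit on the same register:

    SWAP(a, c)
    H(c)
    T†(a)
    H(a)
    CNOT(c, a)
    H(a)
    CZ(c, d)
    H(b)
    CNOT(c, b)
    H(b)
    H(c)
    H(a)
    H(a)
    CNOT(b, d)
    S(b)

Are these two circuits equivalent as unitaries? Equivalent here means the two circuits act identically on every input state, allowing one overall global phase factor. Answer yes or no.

Yes — the two circuits implement the same unitary up to a global phase.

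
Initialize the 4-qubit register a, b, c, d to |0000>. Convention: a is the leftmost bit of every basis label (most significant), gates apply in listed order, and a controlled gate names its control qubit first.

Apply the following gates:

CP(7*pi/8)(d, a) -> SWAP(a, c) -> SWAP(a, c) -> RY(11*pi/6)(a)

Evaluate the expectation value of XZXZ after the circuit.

The observable XZXZ averages to 0.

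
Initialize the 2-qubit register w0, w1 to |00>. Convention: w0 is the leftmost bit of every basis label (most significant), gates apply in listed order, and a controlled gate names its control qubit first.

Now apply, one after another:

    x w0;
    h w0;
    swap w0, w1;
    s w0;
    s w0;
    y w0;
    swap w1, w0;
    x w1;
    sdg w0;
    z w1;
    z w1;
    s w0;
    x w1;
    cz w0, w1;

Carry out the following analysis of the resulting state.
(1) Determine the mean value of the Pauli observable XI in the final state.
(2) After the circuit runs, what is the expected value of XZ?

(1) The observable XI averages to 1. Key observation: steps 8-13 multiply out to the identity, so the circuit reduces to the remaining gates.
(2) In the final state, XZ has expectation -1.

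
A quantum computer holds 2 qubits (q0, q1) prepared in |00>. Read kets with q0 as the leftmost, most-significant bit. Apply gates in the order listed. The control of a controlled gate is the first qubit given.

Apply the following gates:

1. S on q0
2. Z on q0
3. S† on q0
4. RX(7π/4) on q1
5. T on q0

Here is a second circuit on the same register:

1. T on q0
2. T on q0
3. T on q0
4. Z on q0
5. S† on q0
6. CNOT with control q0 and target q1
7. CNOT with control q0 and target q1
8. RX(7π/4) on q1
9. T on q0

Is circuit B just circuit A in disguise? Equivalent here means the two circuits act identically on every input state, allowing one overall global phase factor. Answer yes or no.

No: there is an input state on which the two circuits produce genuinely different outputs (not merely differing by a phase).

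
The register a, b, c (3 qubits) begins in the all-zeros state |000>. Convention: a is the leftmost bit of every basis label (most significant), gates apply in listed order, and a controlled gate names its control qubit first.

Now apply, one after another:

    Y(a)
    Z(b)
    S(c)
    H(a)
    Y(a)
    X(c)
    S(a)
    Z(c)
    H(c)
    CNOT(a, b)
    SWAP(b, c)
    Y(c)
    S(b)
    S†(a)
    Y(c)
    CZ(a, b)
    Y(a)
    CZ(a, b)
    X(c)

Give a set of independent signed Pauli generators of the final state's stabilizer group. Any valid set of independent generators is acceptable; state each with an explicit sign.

One valid set of independent stabilizer generators is -XIX, +IYI, +ZIZ (any independent generating set of the same group is equally correct).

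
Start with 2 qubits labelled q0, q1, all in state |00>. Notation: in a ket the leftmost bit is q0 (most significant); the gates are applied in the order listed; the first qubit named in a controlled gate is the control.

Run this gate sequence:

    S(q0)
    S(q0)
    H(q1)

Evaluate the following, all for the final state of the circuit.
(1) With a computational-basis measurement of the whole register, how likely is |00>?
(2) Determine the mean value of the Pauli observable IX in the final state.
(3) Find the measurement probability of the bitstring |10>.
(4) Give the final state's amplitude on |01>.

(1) Outcome |00> occurs with probability 1/2.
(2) The observable IX averages to 1.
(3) Outcome |10> occurs with probability 0.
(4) The amplitude on |01> is sqrt(2)/2.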